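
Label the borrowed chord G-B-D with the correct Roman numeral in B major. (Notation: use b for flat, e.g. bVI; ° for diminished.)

bVI

G is the lowered form of scale degree 6 in B major (the diatonic degree 6 is G#). Diatonically B major has G#m (vi) on that degree; G–B–D is instead the major chord native to B minor, so it takes the label bVI.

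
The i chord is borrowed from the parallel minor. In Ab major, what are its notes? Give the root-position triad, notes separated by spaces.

Ab Cb Eb

i is built on scale degree 1, which is Ab in both Ab major and its parallel. Building the minor chord from the parallel minor on Ab: Ab–Cb–Eb.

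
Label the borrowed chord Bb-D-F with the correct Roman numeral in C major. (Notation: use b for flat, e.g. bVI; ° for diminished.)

The root Bb is the lowered 7th scale degree — diatonically C major has B there. The diatonic chord on degree 7 would be Bdim (vii°), but Bb–D–F is the major chord from C minor. As a borrowed chord it is labeled bVII.

bVII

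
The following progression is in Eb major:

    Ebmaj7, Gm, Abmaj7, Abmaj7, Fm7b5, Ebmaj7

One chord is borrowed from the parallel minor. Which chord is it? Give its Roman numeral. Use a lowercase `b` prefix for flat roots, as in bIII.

In Eb major the diatonic chords are Eb, Fm, Gm, Ab, Bb, Cm, Ddim. Of the given chords, Ebmaj7, Gm and Abmaj7 are diatonic. Fm7b5 (F–Ab–Cb–Eb) is not: scale degree 2 in Eb major carries Fm (ii). In Eb minor the chord on that degree is Fm7b5, so here it functions as iiø7, borrowed from the parallel minor.

iiø7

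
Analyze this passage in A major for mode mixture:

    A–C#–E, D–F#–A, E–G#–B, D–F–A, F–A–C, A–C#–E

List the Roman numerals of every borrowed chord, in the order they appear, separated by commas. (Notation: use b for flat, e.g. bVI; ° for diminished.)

iv, bVI

A major has the diatonic set A, Bm, C#m, D, E, F#m, G#dim. Of the given chords, A–C#–E = A, D–F#–A = D and E–G#–B = E are diatonic. D–F–A doesn't fit — on degree 4 A major would have D (IV). Dm is the degree-4 chord of A minor, so it is the borrowed iv. F–A–C is not: scale degree 6 in A major carries F#m (vi). In A minor the chord on that degree is F, so here it functions as bVI, borrowed from the parallel minor.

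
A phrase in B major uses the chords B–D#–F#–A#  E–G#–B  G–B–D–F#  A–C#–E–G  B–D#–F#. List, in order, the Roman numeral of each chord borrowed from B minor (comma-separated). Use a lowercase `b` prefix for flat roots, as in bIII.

In B major the diatonic chords are B, C#m, D#m, E, F#, G#m, A#dim. B–D#–F#–A# = Bmaj7, E–G#–B = E and B–D#–F# = B all belong to that set. G–B–D–F# doesn't fit — on degree 6 B major would have G#m (vi). Gmaj7 is the degree-6 chord of B minor, so it is the borrowed bVImaj7. But A–C#–E–G is foreign: the diatonic vii° on degree 7 is A#dim, whereas A7 comes from B minor. It is labeled bVII7.

bVImaj7, bVII7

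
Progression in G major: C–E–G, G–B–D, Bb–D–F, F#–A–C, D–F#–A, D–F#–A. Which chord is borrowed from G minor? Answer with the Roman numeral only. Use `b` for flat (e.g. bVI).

bIII

In G major the diatonic chords are G, Am, Bm, C, D, Em, F#dim. C–E–G = C, G–B–D = G, F#–A–C = F#dim and D–F#–A = D all belong to that set. But Bb–D–F is foreign: the diatonic iii on degree 3 is Bm, whereas Bb comes from G minor. It is labeled bIII.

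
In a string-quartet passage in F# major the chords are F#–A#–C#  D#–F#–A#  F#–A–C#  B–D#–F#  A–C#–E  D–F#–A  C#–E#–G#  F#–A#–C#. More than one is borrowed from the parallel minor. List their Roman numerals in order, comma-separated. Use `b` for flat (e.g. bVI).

F# major has the diatonic set F#, G#m, A#m, B, C#, D#m, E#dim. F#–A#–C# = F#, D#–F#–A# = D#m, B–D#–F# = B and C#–E#–G# = C# are all diatonic. F#–A–C# doesn't fit — on degree 1 F# major would have F# (I). F#m is the degree-1 chord of F# minor, so it is the borrowed i. But A–C#–E is foreign: the diatonic iii on degree 3 is A#m, whereas A comes from F# minor. It is labeled bIII. D–F#–A doesn't fit — on degree 6 F# major would have D#m (vi). D is the degree-6 chord of F# minor, so it is the borrowed bVI.

i, bIII, bVI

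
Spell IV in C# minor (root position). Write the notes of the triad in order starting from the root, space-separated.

The root, F#, is scale degree 4 — the same note in C# minor and C# major; only the chord quality changes. In C# major the chord on F# is F#–A#–C#.

F# A# C#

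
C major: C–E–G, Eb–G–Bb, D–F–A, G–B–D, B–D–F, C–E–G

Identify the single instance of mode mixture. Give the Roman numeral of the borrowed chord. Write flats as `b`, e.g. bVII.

bIII

In C major the diatonic chords are C, Dm, Em, F, G, Am, Bdim. C–E–G = C, D–F–A = Dm, G–B–D = G and B–D–F = Bdim are all diatonic. Eb–G–Bb doesn't fit — on degree 3 C major would have Em (iii). Eb is the degree-3 chord of C minor, so it is the borrowed bIII.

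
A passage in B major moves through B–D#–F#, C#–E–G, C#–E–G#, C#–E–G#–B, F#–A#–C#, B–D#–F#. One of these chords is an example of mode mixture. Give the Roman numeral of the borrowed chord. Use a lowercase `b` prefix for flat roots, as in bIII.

The diatonic triads in B major are B, C#m, D#m, E, F#, G#m, A#dim. B–D#–F# = B, C#–E–G# = C#m, C#–E–G#–B = C#m7 and F#–A#–C# = F# are all diatonic. But C#–E–G is foreign: the diatonic ii on degree 2 is C#m, whereas C#dim comes from B minor. It is labeled ii°.

ii°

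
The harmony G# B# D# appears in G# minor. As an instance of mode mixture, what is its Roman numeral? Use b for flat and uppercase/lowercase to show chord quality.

The root G# is the diatonic 1st degree of G# minor; the borrowing shows in the chord quality. G#–B#–D# is a major chord — the form found in G# major, not the diatonic i (G#m). Borrowed into G# minor it is written I.

I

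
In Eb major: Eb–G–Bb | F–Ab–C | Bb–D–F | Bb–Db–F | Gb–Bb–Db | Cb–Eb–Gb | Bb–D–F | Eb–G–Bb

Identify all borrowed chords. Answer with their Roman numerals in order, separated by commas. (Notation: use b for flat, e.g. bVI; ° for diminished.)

The diatonic triads in Eb major are Eb, Fm, Gm, Ab, Bb, Cm, Ddim. Eb–G–Bb = Eb, F–Ab–C = Fm and Bb–D–F = Bb all belong to that set. Bb–Db–F doesn't fit — on degree 5 Eb major would have Bb (V). Bbm is the degree-5 chord of Eb minor, so it is the borrowed v. Gb–Bb–Db is not: scale degree 3 in Eb major carries Gm (iii). In Eb minor the chord on that degree is Gb, so here it functions as bIII, borrowed from the parallel minor. Cb–Eb–Gb is not: scale degree 6 in Eb major carries Cm (vi). In Eb minor the chord on that degree is Cb, so here it functions as bVI, borrowed from the parallel minor.

v, bIII, bVI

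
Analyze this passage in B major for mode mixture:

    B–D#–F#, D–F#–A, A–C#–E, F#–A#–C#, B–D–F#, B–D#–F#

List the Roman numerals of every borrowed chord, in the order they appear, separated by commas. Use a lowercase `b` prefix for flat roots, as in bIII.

bIII, bVII, i

B major has the diatonic set B, C#m, D#m, E, F#, G#m, A#dim. B–D#–F# = B and F#–A#–C# = F# are both diatonic. But D–F#–A is foreign: the diatonic iii on degree 3 is D#m, whereas D comes from B minor. It is labeled bIII. A–C#–E is not: scale degree 7 in B major carries A#dim (vii°). In B minor the chord on that degree is A, so here it functions as bVII, borrowed from the parallel minor. B–D–F# doesn't fit — on degree 1 B major would have B (I). Bm is the degree-1 chord of B minor, so it is the borrowed i.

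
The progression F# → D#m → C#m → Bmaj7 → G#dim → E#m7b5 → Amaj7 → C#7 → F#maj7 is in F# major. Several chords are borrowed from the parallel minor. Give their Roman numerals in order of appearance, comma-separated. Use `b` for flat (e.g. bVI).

The diatonic triads in F# major are F#, G#m, A#m, B, C#, D#m, E#dim. F#, D#m, Bmaj7, E#m7b5, C#7 and F#maj7 all belong to that set. But C#m (C#–E–G#) is foreign: the diatonic V on degree 5 is C#, whereas C#m comes from F# minor. It is labeled v. G#dim (G#–B–D) is not: scale degree 2 in F# major carries G#m (ii). In F# minor the chord on that degree is G#dim, so here it functions as ii°, borrowed from the parallel minor. Amaj7 (A–C#–E–G#) is not: scale degree 3 in F# major carries A#m (iii). In F# minor the chord on that degree is Amaj7, so here it functions as bIIImaj7, borrowed from the parallel minor.

v, ii°, bIIImaj7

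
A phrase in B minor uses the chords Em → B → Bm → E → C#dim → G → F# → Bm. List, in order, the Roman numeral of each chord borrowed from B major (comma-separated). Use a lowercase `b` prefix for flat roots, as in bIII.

I, IV

B minor has the diatonic set Bm, C#dim, D, Em, F#, G, A (with V from harmonic minor). Em, Bm, C#dim, G and F# are all diatonic. B (B–D#–F#) is not: scale degree 1 in B minor carries Bm (i). In B major the chord on that degree is B, so here it functions as I, borrowed from the parallel major. But E (E–G#–B) is foreign: the diatonic iv on degree 4 is Em, whereas E comes from B major. It is labeled IV.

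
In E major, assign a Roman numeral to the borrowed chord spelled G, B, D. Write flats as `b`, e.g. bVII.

The root G is the lowered 3rd scale degree — diatonically E major has G# there. G–B–D is a major chord — the form found in E minor, not the diatonic iii (G#m). Borrowed into E major it is written bIII.

bIII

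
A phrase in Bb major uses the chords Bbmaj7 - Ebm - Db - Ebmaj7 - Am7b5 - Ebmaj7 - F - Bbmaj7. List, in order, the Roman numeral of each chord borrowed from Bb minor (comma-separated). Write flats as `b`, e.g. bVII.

iv, bIII

In Bb major the diatonic chords are Bb, Cm, Dm, Eb, F, Gm, Adim. Of the given chords, Bbmaj7, Ebmaj7, Am7b5 and F are diatonic. Ebm (Eb–Gb–Bb) doesn't fit — on degree 4 Bb major would have Eb (IV). Ebm is the degree-4 chord of Bb minor, so it is the borrowed iv. Db (Db–F–Ab) doesn't fit — on degree 3 Bb major would have Dm (iii). Db is the degree-3 chord of Bb minor, so it is the borrowed bIII.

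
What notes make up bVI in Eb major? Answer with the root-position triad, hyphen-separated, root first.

Cb-Eb-Gb

The root of bVI is the lowered 6th degree: C becomes Cb. Stacking thirds in Eb minor on Cb gives Cb–Eb–Gb.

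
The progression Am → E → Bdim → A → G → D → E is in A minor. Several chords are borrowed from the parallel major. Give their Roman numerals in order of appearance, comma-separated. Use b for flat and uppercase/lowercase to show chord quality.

The diatonic triads in A minor (with V from harmonic minor) are Am, Bdim, C, Dm, E, F, G. Am, E, Bdim and G are all diatonic. A (A–C#–E) is not: scale degree 1 in A minor carries Am (i). In A major the chord on that degree is A, so here it functions as I, borrowed from the parallel major. D (D–F#–A) doesn't fit — on degree 4 A minor would have Dm (iv). D is the degree-4 chord of A major, so it is the borrowed IV.

I, IV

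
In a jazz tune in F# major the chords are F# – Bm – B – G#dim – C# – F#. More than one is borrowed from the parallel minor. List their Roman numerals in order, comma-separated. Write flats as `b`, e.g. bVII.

iv, ii°

The diatonic triads in F# major are F#, G#m, A#m, B, C#, D#m, E#dim. F#, B and C# are all diatonic. Bm (B–D–F#) doesn't fit — on degree 4 F# major would have B (IV). Bm is the degree-4 chord of F# minor, so it is the borrowed iv. G#dim (G#–B–D) is not: scale degree 2 in F# major carries G#m (ii). In F# minor the chord on that degree is G#dim, so here it functions as ii°, borrowed from the parallel minor.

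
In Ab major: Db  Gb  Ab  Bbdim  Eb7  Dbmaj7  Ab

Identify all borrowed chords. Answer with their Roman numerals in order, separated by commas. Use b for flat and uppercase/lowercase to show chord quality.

In Ab major the diatonic chords are Ab, Bbm, Cm, Db, Eb, Fm, Gdim. Db, Ab, Eb7 and Dbmaj7 are all diatonic. Gb (Gb–Bb–Db) is not: scale degree 7 in Ab major carries Gdim (vii°). In Ab minor the chord on that degree is Gb, so here it functions as bVII, borrowed from the parallel minor. Bbdim (Bb–Db–Fb) is not: scale degree 2 in Ab major carries Bbm (ii). In Ab minor the chord on that degree is Bbdim, so here it functions as ii°, borrowed from the parallel minor.

bVII, ii°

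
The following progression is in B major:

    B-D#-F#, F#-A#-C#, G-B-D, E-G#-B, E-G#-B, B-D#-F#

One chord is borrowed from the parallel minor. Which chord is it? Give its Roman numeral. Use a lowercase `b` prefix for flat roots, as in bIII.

bVI

B major has the diatonic set B, C#m, D#m, E, F#, G#m, A#dim. Of the given chords, B–D#–F# = B, F#–A#–C# = F# and E–G#–B = E are diatonic. G–B–D is not: scale degree 6 in B major carries G#m (vi). In B minor the chord on that degree is G, so here it functions as bVI, borrowed from the parallel minor.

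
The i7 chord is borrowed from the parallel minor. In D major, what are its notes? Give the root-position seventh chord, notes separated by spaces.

i7 is built on scale degree 1, which is D in both D major and its parallel. Building the minor-seventh chord from the parallel minor on D: D–F–A–C.

D F A C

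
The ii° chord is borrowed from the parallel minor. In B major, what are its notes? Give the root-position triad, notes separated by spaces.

ii° is built on scale degree 2, which is C# in both B major and its parallel. Stacking thirds in B minor on C# gives C#–E–G.

C# E G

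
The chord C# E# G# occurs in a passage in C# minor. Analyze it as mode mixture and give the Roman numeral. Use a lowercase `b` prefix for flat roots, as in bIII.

I

The root C# is the diatonic 1st degree of C# minor; the borrowing shows in the chord quality. The diatonic chord on degree 1 would be C#m (i), but C#–E#–G# is the major chord from C# major. As a borrowed chord it is labeled I.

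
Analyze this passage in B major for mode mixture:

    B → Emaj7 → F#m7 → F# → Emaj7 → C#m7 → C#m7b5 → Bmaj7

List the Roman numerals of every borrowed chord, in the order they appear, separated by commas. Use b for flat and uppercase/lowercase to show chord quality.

In B major the diatonic chords are B, C#m, D#m, E, F#, G#m, A#dim. Of the given chords, B, Emaj7, F#, C#m7 and Bmaj7 are diatonic. F#m7 (F#–A–C#–E) doesn't fit — on degree 5 B major would have F# (V). F#m7 is the degree-5 chord of B minor, so it is the borrowed v7. C#m7b5 (C#–E–G–B) doesn't fit — on degree 2 B major would have C#m (ii). C#m7b5 is the degree-2 chord of B minor, so it is the borrowed iiø7.

v7, iiø7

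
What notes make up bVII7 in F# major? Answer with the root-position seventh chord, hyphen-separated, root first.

E-G#-B-D

The root of bVII7 is the lowered 7th degree: E# becomes E. Building the dominant-seventh chord from the parallel minor on E: E–G#–B–D.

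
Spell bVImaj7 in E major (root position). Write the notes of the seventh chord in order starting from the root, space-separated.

The root of bVImaj7 is the lowered 6th degree: C# becomes C. Stacking thirds in E minor on C gives C–E–G–B.

C E G B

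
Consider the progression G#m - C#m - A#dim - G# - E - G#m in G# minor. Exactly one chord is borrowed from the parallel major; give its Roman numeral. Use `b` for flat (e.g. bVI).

The diatonic triads in G# minor (with V from harmonic minor) are G#m, A#dim, B, C#m, D#, E, F#. Of the given chords, G#m, C#m, A#dim and E are diatonic. G# (G#–B#–D#) doesn't fit — on degree 1 G# minor would have G#m (i). G# is the degree-1 chord of G# major, so it is the borrowed I.

I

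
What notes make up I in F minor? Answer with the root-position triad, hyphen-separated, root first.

The root, F, is scale degree 1 — the same note in F minor and F major; only the chord quality changes. In F major the chord on F is F–A–C.

F-A-C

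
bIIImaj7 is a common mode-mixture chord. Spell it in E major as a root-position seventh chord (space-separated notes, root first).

G B D F#

The root of bIIImaj7 is the lowered 3rd degree: G# becomes G. Building the major-seventh chord from the parallel minor on G: G–B–D–F#.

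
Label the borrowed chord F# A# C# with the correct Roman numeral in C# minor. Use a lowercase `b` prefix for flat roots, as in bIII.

IV

F# is scale degree 4 in C# minor. The diatonic chord on degree 4 would be F#m (iv), but F#–A#–C# is the major chord from C# major. As a borrowed chord it is labeled IV.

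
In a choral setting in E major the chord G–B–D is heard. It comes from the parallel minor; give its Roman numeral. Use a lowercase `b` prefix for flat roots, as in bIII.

In E major scale degree 3 is G#; G is its lowered form, from E minor. G–B–D is a major chord — the form found in E minor, not the diatonic iii (G#m). Borrowed into E major it is written bIII.

bIII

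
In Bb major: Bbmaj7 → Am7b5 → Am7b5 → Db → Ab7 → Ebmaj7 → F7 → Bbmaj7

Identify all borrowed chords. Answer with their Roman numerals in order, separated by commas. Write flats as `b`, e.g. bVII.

Bb major has the diatonic set Bb, Cm, Dm, Eb, F, Gm, Adim. Bbmaj7, Am7b5, Ebmaj7 and F7 all belong to that set. But Db (Db–F–Ab) is foreign: the diatonic iii on degree 3 is Dm, whereas Db comes from Bb minor. It is labeled bIII. Ab7 (Ab–C–Eb–Gb) is not: scale degree 7 in Bb major carries Adim (vii°). In Bb minor the chord on that degree is Ab7, so here it functions as bVII7, borrowed from the parallel minor.

bIII, bVII7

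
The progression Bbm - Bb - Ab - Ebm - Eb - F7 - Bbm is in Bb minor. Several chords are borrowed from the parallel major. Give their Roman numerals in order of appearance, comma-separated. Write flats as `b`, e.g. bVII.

In Bb minor (with V from harmonic minor) the diatonic chords are Bbm, Cdim, Db, Ebm, F, Gb, Ab. Bbm, Ab, Ebm and F7 are all diatonic. But Bb (Bb–D–F) is foreign: the diatonic i on degree 1 is Bbm, whereas Bb comes from Bb major. It is labeled I. Eb (Eb–G–Bb) is not: scale degree 4 in Bb minor carries Ebm (iv). In Bb major the chord on that degree is Eb, so here it functions as IV, borrowed from the parallel major.

I, IV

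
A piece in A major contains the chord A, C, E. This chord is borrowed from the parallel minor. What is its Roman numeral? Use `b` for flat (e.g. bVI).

A is scale degree 1 in A major. A–C–E is a minor chord — the form found in A minor, not the diatonic I (A). Borrowed into A major it is written i.

i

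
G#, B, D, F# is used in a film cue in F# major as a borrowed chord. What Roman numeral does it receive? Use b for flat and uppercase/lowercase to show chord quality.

G# is scale degree 2 in F# major. G#–B–D–F# is a half-diminished-seventh chord — the form found in F# minor, not the diatonic ii (G#m). Borrowed into F# major it is written iiø7.

iiø7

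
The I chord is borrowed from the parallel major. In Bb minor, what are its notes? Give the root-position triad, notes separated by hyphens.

Bb-D-F

The root, Bb, is scale degree 1 — the same note in Bb minor and Bb major; only the chord quality changes. Building the major chord from the parallel major on Bb: Bb–D–F.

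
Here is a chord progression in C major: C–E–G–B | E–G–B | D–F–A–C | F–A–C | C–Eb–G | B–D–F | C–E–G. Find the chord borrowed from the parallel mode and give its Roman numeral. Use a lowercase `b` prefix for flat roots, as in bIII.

C major has the diatonic set C, Dm, Em, F, G, Am, Bdim. C–E–G–B = Cmaj7, E–G–B = Em, D–F–A–C = Dm7, F–A–C = F, B–D–F = Bdim and C–E–G = C all belong to that set. C–Eb–G doesn't fit — on degree 1 C major would have C (I). Cm is the degree-1 chord of C minor, so it is the borrowed i.

i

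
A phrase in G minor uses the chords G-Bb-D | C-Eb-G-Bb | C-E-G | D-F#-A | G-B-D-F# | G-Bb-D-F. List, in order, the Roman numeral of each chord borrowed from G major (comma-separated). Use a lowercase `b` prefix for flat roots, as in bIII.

The diatonic triads in G minor (with V from harmonic minor) are Gm, Adim, Bb, Cm, D, Eb, F. G–Bb–D = Gm, C–Eb–G–Bb = Cm7, D–F#–A = D and G–Bb–D–F = Gm7 all belong to that set. C–E–G doesn't fit — on degree 4 G minor would have Cm (iv). C is the degree-4 chord of G major, so it is the borrowed IV. G–B–D–F# is not: scale degree 1 in G minor carries Gm (i). In G major the chord on that degree is Gmaj7, so here it functions as Imaj7, borrowed from the parallel major.

IV, Imaj7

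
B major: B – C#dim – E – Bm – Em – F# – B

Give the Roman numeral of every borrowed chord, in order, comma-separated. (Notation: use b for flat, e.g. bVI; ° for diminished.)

ii°, i, iv

The diatonic triads in B major are B, C#m, D#m, E, F#, G#m, A#dim. B, E and F# are all diatonic. But C#dim (C#–E–G) is foreign: the diatonic ii on degree 2 is C#m, whereas C#dim comes from B minor. It is labeled ii°. Bm (B–D–F#) doesn't fit — on degree 1 B major would have B (I). Bm is the degree-1 chord of B minor, so it is the borrowed i. Em (E–G–B) doesn't fit — on degree 4 B major would have E (IV). Em is the degree-4 chord of B minor, so it is the borrowed iv.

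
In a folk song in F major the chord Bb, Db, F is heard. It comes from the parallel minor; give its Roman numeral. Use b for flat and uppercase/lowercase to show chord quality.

The root Bb is the diatonic 4th degree of F major; the borrowing shows in the chord quality. Bb–Db–F is a minor chord — the form found in F minor, not the diatonic IV (Bb). Borrowed into F major it is written iv.

iv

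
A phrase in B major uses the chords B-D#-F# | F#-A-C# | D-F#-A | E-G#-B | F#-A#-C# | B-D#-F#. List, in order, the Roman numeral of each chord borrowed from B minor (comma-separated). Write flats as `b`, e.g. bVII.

B major has the diatonic set B, C#m, D#m, E, F#, G#m, A#dim. B–D#–F# = B, E–G#–B = E and F#–A#–C# = F# are all diatonic. But F#–A–C# is foreign: the diatonic V on degree 5 is F#, whereas F#m comes from B minor. It is labeled v. D–F#–A is not: scale degree 3 in B major carries D#m (iii). In B minor the chord on that degree is D, so here it functions as bIII, borrowed from the parallel minor.

v, bIII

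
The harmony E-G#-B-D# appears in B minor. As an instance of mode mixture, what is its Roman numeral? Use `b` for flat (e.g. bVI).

The root E is the diatonic 4th degree of B minor; the borrowing shows in the chord quality. The diatonic chord on degree 4 would be Em (iv), but E–G#–B–D# is the major-seventh chord from B major. As a borrowed chord it is labeled IVmaj7.

IVmaj7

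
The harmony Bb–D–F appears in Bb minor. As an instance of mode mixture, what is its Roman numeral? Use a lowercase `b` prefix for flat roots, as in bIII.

Bb is scale degree 1 in Bb minor. Bb–D–F is a major chord — the form found in Bb major, not the diatonic i (Bbm). Borrowed into Bb minor it is written I.

I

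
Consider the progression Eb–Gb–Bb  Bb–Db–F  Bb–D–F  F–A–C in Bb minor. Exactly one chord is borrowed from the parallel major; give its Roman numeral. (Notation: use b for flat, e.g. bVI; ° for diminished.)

The diatonic triads in Bb minor (with V from harmonic minor) are Bbm, Cdim, Db, Ebm, F, Gb, Ab. Eb–Gb–Bb = Ebm, Bb–Db–F = Bbm and F–A–C = F are all diatonic. But Bb–D–F is foreign: the diatonic i on degree 1 is Bbm, whereas Bb comes from Bb major. It is labeled I.

I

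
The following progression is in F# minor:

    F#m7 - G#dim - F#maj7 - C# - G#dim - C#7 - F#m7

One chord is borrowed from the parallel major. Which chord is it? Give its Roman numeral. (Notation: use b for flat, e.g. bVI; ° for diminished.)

Imaj7

In F# minor (with V from harmonic minor) the diatonic chords are F#m, G#dim, A, Bm, C#, D, E. F#m7, G#dim, C# and C#7 are all diatonic. F#maj7 (F#–A#–C#–E#) doesn't fit — on degree 1 F# minor would have F#m (i). F#maj7 is the degree-1 chord of F# major, so it is the borrowed Imaj7.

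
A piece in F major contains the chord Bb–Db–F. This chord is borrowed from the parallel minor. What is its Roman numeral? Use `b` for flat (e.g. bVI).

iv

The root Bb is the diatonic 4th degree of F major; the borrowing shows in the chord quality. Diatonically F major has Bb (IV) on that degree; Bb–Db–F is instead the minor chord native to F minor, so it takes the label iv.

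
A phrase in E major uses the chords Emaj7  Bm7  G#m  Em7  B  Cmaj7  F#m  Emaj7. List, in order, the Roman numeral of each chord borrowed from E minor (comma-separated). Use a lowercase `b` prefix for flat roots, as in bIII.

The diatonic triads in E major are E, F#m, G#m, A, B, C#m, D#dim. Emaj7, G#m, B and F#m are all diatonic. Bm7 (B–D–F#–A) is not: scale degree 5 in E major carries B (V). In E minor the chord on that degree is Bm7, so here it functions as v7, borrowed from the parallel minor. Em7 (E–G–B–D) doesn't fit — on degree 1 E major would have E (I). Em7 is the degree-1 chord of E minor, so it is the borrowed i7. But Cmaj7 (C–E–G–B) is foreign: the diatonic vi on degree 6 is C#m, whereas Cmaj7 comes from E minor. It is labeled bVImaj7.

v7, i7, bVImaj7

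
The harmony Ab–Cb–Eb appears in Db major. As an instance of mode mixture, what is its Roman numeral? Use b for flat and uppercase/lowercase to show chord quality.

Ab is scale degree 5 in Db major. The diatonic chord on degree 5 would be Ab (V), but Ab–Cb–Eb is the minor chord from Db minor. As a borrowed chord it is labeled v.

v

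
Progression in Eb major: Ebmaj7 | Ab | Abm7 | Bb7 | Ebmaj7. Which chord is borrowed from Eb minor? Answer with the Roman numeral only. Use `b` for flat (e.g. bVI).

iv7

The diatonic triads in Eb major are Eb, Fm, Gm, Ab, Bb, Cm, Ddim. Of the given chords, Ebmaj7, Ab and Bb7 are diatonic. But Abm7 (Ab–Cb–Eb–Gb) is foreign: the diatonic IV on degree 4 is Ab, whereas Abm7 comes from Eb minor. It is labeled iv7.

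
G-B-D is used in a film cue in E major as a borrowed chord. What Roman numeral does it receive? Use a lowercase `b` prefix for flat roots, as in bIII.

In E major scale degree 3 is G#; G is its lowered form, from E minor. G–B–D is a major chord — the form found in E minor, not the diatonic iii (G#m). Borrowed into E major it is written bIII.

bIII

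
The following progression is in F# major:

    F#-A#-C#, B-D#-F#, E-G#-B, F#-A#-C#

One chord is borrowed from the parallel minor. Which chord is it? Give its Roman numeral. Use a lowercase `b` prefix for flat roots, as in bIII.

In F# major the diatonic chords are F#, G#m, A#m, B, C#, D#m, E#dim. F#–A#–C# = F# and B–D#–F# = B are both diatonic. E–G#–B is not: scale degree 7 in F# major carries E#dim (vii°). In F# minor the chord on that degree is E, so here it functions as bVII, borrowed from the parallel minor.

bVII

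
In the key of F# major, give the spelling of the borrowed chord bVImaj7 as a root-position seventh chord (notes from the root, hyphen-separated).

bVImaj7 is built on the lowered scale degree 6. In F# major degree 6 is D#; lowered it becomes D. Stacking thirds in F# minor on D gives D–F#–A–C#.

D-F#-A-C#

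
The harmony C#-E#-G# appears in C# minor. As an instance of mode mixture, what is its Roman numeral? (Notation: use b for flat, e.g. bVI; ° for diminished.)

C# is scale degree 1 in C# minor. C#–E#–G# is a major chord — the form found in C# major, not the diatonic i (C#m). Borrowed into C# minor it is written I.

I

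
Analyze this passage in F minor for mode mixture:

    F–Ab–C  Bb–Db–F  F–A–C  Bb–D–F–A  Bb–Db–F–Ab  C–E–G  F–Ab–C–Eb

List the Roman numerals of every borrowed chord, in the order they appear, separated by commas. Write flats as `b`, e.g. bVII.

I, IVmaj7

In F minor (with V from harmonic minor) the diatonic chords are Fm, Gdim, Ab, Bbm, C, Db, Eb. F–Ab–C = Fm, Bb–Db–F = Bbm, Bb–Db–F–Ab = Bbm7, C–E–G = C and F–Ab–C–Eb = Fm7 are all diatonic. F–A–C is not: scale degree 1 in F minor carries Fm (i). In F major the chord on that degree is F, so here it functions as I, borrowed from the parallel major. Bb–D–F–A is not: scale degree 4 in F minor carries Bbm (iv). In F major the chord on that degree is Bbmaj7, so here it functions as IVmaj7, borrowed from the parallel major.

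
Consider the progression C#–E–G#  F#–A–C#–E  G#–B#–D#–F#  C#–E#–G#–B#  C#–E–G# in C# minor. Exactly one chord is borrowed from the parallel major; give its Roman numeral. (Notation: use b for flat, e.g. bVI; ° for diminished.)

In C# minor (with V from harmonic minor) the diatonic chords are C#m, D#dim, E, F#m, G#, A, B. C#–E–G# = C#m, F#–A–C#–E = F#m7 and G#–B#–D#–F# = G#7 all belong to that set. C#–E#–G#–B# is not: scale degree 1 in C# minor carries C#m (i). In C# major the chord on that degree is C#maj7, so here it functions as Imaj7, borrowed from the parallel major.

Imaj7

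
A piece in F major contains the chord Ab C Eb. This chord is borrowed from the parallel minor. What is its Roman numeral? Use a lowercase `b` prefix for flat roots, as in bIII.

The root Ab is the lowered 3rd scale degree — diatonically F major has A there. Diatonically F major has Am (iii) on that degree; Ab–C–Eb is instead the major chord native to F minor, so it takes the label bIII.

bIII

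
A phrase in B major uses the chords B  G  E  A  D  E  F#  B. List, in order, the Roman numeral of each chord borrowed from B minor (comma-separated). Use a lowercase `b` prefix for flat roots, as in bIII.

B major has the diatonic set B, C#m, D#m, E, F#, G#m, A#dim. B, E and F# all belong to that set. G (G–B–D) doesn't fit — on degree 6 B major would have G#m (vi). G is the degree-6 chord of B minor, so it is the borrowed bVI. A (A–C#–E) is not: scale degree 7 in B major carries A#dim (vii°). In B minor the chord on that degree is A, so here it functions as bVII, borrowed from the parallel minor. But D (D–F#–A) is foreign: the diatonic iii on degree 3 is D#m, whereas D comes from B minor. It is labeled bIII.

bVI, bVII, bIII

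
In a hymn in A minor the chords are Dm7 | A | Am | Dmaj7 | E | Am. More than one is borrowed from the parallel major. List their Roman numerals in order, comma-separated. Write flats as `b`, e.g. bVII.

A minor has the diatonic set Am, Bdim, C, Dm, E, F, G (with V from harmonic minor). Dm7, Am and E all belong to that set. A (A–C#–E) doesn't fit — on degree 1 A minor would have Am (i). A is the degree-1 chord of A major, so it is the borrowed I. But Dmaj7 (D–F#–A–C#) is foreign: the diatonic iv on degree 4 is Dm, whereas Dmaj7 comes from A major. It is labeled IVmaj7.

I, IVmaj7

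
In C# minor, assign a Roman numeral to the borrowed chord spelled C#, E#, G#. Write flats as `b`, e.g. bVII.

C# is scale degree 1 in C# minor. Diatonically C# minor has C#m (i) on that degree; C#–E#–G# is instead the major chord native to C# major, so it takes the label I.

I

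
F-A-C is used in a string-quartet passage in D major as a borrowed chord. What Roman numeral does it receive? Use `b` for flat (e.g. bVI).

F is the lowered form of scale degree 3 in D major (the diatonic degree 3 is F#). The diatonic chord on degree 3 would be F#m (iii), but F–A–C is the major chord from D minor. As a borrowed chord it is labeled bIII.

bIII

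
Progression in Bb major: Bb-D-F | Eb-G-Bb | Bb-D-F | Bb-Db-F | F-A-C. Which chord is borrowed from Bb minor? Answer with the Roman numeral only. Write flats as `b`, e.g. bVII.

i

Bb major has the diatonic set Bb, Cm, Dm, Eb, F, Gm, Adim. Of the given chords, Bb–D–F = Bb, Eb–G–Bb = Eb and F–A–C = F are diatonic. But Bb–Db–F is foreign: the diatonic I on degree 1 is Bb, whereas Bbm comes from Bb minor. It is labeled i.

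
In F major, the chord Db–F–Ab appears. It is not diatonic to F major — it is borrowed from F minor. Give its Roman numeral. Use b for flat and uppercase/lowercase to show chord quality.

bVI

In F major scale degree 6 is D; Db is its lowered form, from F minor. The diatonic chord on degree 6 would be Dm (vi), but Db–F–Ab is the major chord from F minor. As a borrowed chord it is labeled bVI.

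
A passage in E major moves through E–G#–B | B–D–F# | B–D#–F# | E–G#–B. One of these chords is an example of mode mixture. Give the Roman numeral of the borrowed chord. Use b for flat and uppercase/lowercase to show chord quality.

E major has the diatonic set E, F#m, G#m, A, B, C#m, D#dim. Of the given chords, E–G#–B = E and B–D#–F# = B are diatonic. But B–D–F# is foreign: the diatonic V on degree 5 is B, whereas Bm comes from E minor. It is labeled v.

v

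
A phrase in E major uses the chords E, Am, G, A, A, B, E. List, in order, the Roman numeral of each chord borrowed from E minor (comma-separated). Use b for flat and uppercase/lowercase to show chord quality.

In E major the diatonic chords are E, F#m, G#m, A, B, C#m, D#dim. Of the given chords, E, A and B are diatonic. Am (A–C–E) doesn't fit — on degree 4 E major would have A (IV). Am is the degree-4 chord of E minor, so it is the borrowed iv. G (G–B–D) doesn't fit — on degree 3 E major would have G#m (iii). G is the degree-3 chord of E minor, so it is the borrowed bIII.

iv, bIII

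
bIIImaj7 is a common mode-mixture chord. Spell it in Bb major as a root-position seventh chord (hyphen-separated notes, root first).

The root of bIIImaj7 is the lowered 3rd degree: D becomes Db. Stacking thirds in Bb minor on Db gives Db–F–Ab–C.

Db-F-Ab-C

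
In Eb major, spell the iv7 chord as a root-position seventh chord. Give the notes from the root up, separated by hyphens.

Ab-Cb-Eb-Gb

iv7 is built on scale degree 4, which is Ab in both Eb major and its parallel. Building the minor-seventh chord from the parallel minor on Ab: Ab–Cb–Eb–Gb.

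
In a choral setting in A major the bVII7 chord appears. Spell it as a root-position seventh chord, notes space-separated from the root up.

The root of bVII7 is the lowered 7th degree: G# becomes G. Building the dominant-seventh chord from the parallel minor on G: G–B–D–F.

G B D F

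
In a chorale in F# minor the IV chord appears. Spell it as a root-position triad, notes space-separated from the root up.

IV is built on scale degree 4, which is B in both F# minor and its parallel. Building the major chord from the parallel major on B: B–D#–F#.

B D# F#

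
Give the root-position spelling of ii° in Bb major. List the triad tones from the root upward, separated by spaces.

The root, C, is scale degree 2 — the same note in Bb major and Bb minor; only the chord quality changes. Stacking thirds in Bb minor on C gives C–Eb–Gb.

C Eb Gb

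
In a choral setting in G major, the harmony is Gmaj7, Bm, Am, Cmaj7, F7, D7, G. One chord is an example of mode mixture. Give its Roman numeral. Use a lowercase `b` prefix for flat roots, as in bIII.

In G major the diatonic chords are G, Am, Bm, C, D, Em, F#dim. Gmaj7, Bm, Am, Cmaj7, D7 and G all belong to that set. F7 (F–A–C–Eb) is not: scale degree 7 in G major carries F#dim (vii°). In G minor the chord on that degree is F7, so here it functions as bVII7, borrowed from the parallel minor.

bVII7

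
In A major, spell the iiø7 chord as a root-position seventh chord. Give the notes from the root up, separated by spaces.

The root, B, is scale degree 2 — the same note in A major and A minor; only the chord quality changes. Stacking thirds in A minor on B gives B–D–F–A.

B D F A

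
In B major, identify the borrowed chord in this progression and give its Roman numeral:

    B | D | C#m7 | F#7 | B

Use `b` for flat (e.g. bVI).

bIII

The diatonic triads in B major are B, C#m, D#m, E, F#, G#m, A#dim. Of the given chords, B, C#m7 and F#7 are diatonic. But D (D–F#–A) is foreign: the diatonic iii on degree 3 is D#m, whereas D comes from B minor. It is labeled bIII.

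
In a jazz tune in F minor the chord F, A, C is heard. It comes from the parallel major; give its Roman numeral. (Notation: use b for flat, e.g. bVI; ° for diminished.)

The root F is the diatonic 1st degree of F minor; the borrowing shows in the chord quality. Diatonically F minor has Fm (i) on that degree; F–A–C is instead the major chord native to F major, so it takes the label I.

I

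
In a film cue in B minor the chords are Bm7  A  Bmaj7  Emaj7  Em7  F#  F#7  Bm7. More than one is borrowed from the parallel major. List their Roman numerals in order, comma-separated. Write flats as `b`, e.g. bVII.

Imaj7, IVmaj7

B minor has the diatonic set Bm, C#dim, D, Em, F#, G, A (with V from harmonic minor). Bm7, A, Em7, F# and F#7 are all diatonic. Bmaj7 (B–D#–F#–A#) doesn't fit — on degree 1 B minor would have Bm (i). Bmaj7 is the degree-1 chord of B major, so it is the borrowed Imaj7. Emaj7 (E–G#–B–D#) is not: scale degree 4 in B minor carries Em (iv). In B major the chord on that degree is Emaj7, so here it functions as IVmaj7, borrowed from the parallel major.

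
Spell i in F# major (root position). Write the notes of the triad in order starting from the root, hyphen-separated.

i is built on scale degree 1, which is F# in both F# major and its parallel. Building the minor chord from the parallel minor on F#: F#–A–C#.

F#-A-C#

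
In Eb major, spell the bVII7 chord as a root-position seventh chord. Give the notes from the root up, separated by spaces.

Db F Ab Cb

bVII7 is built on the lowered scale degree 7. In Eb major degree 7 is D; lowered it becomes Db. Building the dominant-seventh chord from the parallel minor on Db: Db–F–Ab–Cb.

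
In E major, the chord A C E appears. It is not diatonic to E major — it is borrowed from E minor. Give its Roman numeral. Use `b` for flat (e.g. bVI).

A is scale degree 4 in E major. Diatonically E major has A (IV) on that degree; A–C–E is instead the minor chord native to E minor, so it takes the label iv.

iv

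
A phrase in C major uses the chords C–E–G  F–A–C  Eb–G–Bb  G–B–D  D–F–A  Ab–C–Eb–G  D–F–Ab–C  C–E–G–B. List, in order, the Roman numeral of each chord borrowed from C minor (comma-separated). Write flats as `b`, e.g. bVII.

bIII, bVImaj7, iiø7

The diatonic triads in C major are C, Dm, Em, F, G, Am, Bdim. C–E–G = C, F–A–C = F, G–B–D = G, D–F–A = Dm and C–E–G–B = Cmaj7 are all diatonic. Eb–G–Bb is not: scale degree 3 in C major carries Em (iii). In C minor the chord on that degree is Eb, so here it functions as bIII, borrowed from the parallel minor. Ab–C–Eb–G is not: scale degree 6 in C major carries Am (vi). In C minor the chord on that degree is Abmaj7, so here it functions as bVImaj7, borrowed from the parallel minor. D–F–Ab–C doesn't fit — on degree 2 C major would have Dm (ii). Dm7b5 is the degree-2 chord of C minor, so it is the borrowed iiø7.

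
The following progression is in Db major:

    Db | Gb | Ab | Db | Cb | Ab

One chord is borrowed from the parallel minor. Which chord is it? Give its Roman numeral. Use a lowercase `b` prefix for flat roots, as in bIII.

bVII

Db major has the diatonic set Db, Ebm, Fm, Gb, Ab, Bbm, Cdim. Db, Gb and Ab are all diatonic. But Cb (Cb–Eb–Gb) is foreign: the diatonic vii° on degree 7 is Cdim, whereas Cb comes from Db minor. It is labeled bVII.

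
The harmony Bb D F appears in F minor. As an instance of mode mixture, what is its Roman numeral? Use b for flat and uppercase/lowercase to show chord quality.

IV

Bb is scale degree 4 in F minor. Bb–D–F is a major chord — the form found in F major, not the diatonic iv (Bbm). Borrowed into F minor it is written IV.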